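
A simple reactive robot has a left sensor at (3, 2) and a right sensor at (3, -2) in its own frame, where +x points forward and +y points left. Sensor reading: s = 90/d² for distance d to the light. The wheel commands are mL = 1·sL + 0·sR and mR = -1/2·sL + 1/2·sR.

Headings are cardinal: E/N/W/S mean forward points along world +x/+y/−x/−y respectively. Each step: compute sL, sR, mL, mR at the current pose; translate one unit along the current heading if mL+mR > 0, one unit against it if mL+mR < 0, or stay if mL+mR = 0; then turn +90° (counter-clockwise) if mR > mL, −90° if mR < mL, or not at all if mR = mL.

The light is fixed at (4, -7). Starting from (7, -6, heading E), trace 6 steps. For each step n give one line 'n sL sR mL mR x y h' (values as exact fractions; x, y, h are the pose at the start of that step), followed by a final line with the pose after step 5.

n=0: pose=(7,-6,E); sL=2, sR=90/37; mL=2, mR=8/37; mL+mR=82/37 → advance +1; mR−mL=-66/37 → turn -1·90°
n=1: pose=(8,-6,S); sL=9/4, sR=45/4; mL=9/4, mR=9/2; mL+mR=27/4 → advance +1; mR−mL=9/4 → turn +1·90°
n=2: pose=(8,-7,E); sL=90/53, sR=90/53; mL=90/53, mR=0; mL+mR=90/53 → advance +1; mR−mL=-90/53 → turn -1·90°
n=3: pose=(9,-7,S); sL=45/29, sR=5; mL=45/29, mR=50/29; mL+mR=95/29 → advance +1; mR−mL=5/29 → turn +1·90°
n=4: pose=(9,-8,E); sL=18/13, sR=90/73; mL=18/13, mR=-72/949; mL+mR=1242/949 → advance +1; mR−mL=-1386/949 → turn -1·90°
n=5: pose=(10,-8,S); sL=9/8, sR=45/16; mL=9/8, mR=27/32; mL+mR=63/32 → advance +1; mR−mL=-9/32 → turn -1·90°

0 2 90/37 2 8/37 7 -6 E
1 9/4 45/4 9/4 9/2 8 -6 S
2 90/53 90/53 90/53 0 8 -7 E
3 45/29 5 45/29 50/29 9 -7 S
4 18/13 90/73 18/13 -72/949 9 -8 E
5 9/8 45/16 9/8 27/32 10 -8 S
final 10 -9 W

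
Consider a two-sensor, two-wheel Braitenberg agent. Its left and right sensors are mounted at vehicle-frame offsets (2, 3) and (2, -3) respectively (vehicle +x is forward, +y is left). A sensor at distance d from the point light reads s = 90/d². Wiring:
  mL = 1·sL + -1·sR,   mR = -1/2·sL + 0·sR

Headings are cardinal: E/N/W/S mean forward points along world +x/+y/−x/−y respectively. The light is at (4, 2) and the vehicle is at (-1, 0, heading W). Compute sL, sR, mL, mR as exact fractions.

left sensor world pos  = (-3, -3); dL² = 74
right sensor world pos = (-3, 3); dR² = 50
sL = 90/74 = 45/37
sR = 90/50 = 9/5
mL = 1·sL + -1·sR = -108/185
mR = -1/2·sL + 0·sR = -45/74

45/37 9/5 -108/185 -45/74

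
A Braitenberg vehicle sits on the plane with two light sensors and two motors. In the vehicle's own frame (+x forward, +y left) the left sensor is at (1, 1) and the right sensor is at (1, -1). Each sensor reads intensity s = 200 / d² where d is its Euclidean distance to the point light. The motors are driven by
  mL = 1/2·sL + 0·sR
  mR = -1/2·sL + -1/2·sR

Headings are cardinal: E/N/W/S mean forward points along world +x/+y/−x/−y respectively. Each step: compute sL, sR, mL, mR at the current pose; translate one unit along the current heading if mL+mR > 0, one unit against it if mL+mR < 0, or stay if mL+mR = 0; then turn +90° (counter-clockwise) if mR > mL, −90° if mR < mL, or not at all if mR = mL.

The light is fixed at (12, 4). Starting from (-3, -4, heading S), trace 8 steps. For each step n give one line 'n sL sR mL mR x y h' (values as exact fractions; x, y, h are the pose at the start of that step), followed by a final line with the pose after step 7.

n=0: pose=(-3,-4,S); sL=200/277, sR=200/337; mL=100/277, mR=-61400/93349; mL+mR=-100/337 → advance -1; mR−mL=-95100/93349 → turn -1·90°
n=1: pose=(-3,-3,W); sL=5/8, sR=50/73; mL=5/16, mR=-765/1168; mL+mR=-25/73 → advance -1; mR−mL=-565/584 → turn -1·90°
n=2: pose=(-2,-3,N); sL=200/261, sR=40/41; mL=100/261, mR=-9320/10701; mL+mR=-20/41 → advance -1; mR−mL=-13420/10701 → turn -1·90°
n=3: pose=(-2,-4,E); sL=100/109, sR=4/5; mL=50/109, mR=-468/545; mL+mR=-2/5 → advance -1; mR−mL=-718/545 → turn -1·90°
n=4: pose=(-3,-4,S); sL=200/277, sR=200/337; mL=100/277, mR=-61400/93349; mL+mR=-100/337 → advance -1; mR−mL=-95100/93349 → turn -1·90°
n=5: pose=(-3,-3,W); sL=5/8, sR=50/73; mL=5/16, mR=-765/1168; mL+mR=-25/73 → advance -1; mR−mL=-565/584 → turn -1·90°
n=6: pose=(-2,-3,N); sL=200/261, sR=40/41; mL=100/261, mR=-9320/10701; mL+mR=-20/41 → advance -1; mR−mL=-13420/10701 → turn -1·90°
n=7: pose=(-2,-4,E); sL=100/109, sR=4/5; mL=50/109, mR=-468/545; mL+mR=-2/5 → advance -1; mR−mL=-718/545 → turn -1·90°

0 200/277 200/337 100/277 -61400/93349 -3 -4 S
1 5/8 50/73 5/16 -765/1168 -3 -3 W
2 200/261 40/41 100/261 -9320/10701 -2 -3 N
3 100/109 4/5 50/109 -468/545 -2 -4 E
4 200/277 200/337 100/277 -61400/93349 -3 -4 S
5 5/8 50/73 5/16 -765/1168 -3 -3 W
6 200/261 40/41 100/261 -9320/10701 -2 -3 N
7 100/109 4/5 50/109 -468/545 -2 -4 E
final -3 -4 S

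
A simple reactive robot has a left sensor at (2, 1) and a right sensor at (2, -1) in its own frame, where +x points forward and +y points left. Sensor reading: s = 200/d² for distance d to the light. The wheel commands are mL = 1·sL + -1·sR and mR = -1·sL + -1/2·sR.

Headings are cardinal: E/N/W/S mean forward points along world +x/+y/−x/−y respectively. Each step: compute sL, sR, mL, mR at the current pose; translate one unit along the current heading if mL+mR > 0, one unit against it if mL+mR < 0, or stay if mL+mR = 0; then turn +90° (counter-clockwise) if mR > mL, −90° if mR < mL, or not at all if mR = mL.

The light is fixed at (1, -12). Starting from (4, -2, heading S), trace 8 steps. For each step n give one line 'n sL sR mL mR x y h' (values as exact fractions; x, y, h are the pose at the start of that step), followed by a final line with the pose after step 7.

0 5/2 50/17 -15/34 -135/34 4 -2 S
1 200/101 40/29 1760/2929 -7820/2929 4 -1 W
2 100/89 100/97 800/8633 -14150/8633 5 -1 N
3 200/157 200/117 -8000/18369 -39100/18369 5 -2 E
4 5/2 50/17 -15/34 -135/34 4 -2 S
5 200/101 40/29 1760/2929 -7820/2929 4 -1 W
6 100/89 100/97 800/8633 -14150/8633 5 -1 N
7 200/157 200/117 -8000/18369 -39100/18369 5 -2 E
final 4 -2 S

n=0: pose=(4,-2,S); sL=5/2, sR=50/17; mL=-15/34, mR=-135/34; mL+mR=-75/17 → advance -1; mR−mL=-60/17 → turn -1·90°
n=1: pose=(4,-1,W); sL=200/101, sR=40/29; mL=1760/2929, mR=-7820/2929; mL+mR=-60/29 → advance -1; mR−mL=-9580/2929 → turn -1·90°
n=2: pose=(5,-1,N); sL=100/89, sR=100/97; mL=800/8633, mR=-14150/8633; mL+mR=-150/97 → advance -1; mR−mL=-14950/8633 → turn -1·90°
n=3: pose=(5,-2,E); sL=200/157, sR=200/117; mL=-8000/18369, mR=-39100/18369; mL+mR=-100/39 → advance -1; mR−mL=-31100/18369 → turn -1·90°
n=4: pose=(4,-2,S); sL=5/2, sR=50/17; mL=-15/34, mR=-135/34; mL+mR=-75/17 → advance -1; mR−mL=-60/17 → turn -1·90°
n=5: pose=(4,-1,W); sL=200/101, sR=40/29; mL=1760/2929, mR=-7820/2929; mL+mR=-60/29 → advance -1; mR−mL=-9580/2929 → turn -1·90°
n=6: pose=(5,-1,N); sL=100/89, sR=100/97; mL=800/8633, mR=-14150/8633; mL+mR=-150/97 → advance -1; mR−mL=-14950/8633 → turn -1·90°
n=7: pose=(5,-2,E); sL=200/157, sR=200/117; mL=-8000/18369, mR=-39100/18369; mL+mR=-100/39 → advance -1; mR−mL=-31100/18369 → turn -1·90°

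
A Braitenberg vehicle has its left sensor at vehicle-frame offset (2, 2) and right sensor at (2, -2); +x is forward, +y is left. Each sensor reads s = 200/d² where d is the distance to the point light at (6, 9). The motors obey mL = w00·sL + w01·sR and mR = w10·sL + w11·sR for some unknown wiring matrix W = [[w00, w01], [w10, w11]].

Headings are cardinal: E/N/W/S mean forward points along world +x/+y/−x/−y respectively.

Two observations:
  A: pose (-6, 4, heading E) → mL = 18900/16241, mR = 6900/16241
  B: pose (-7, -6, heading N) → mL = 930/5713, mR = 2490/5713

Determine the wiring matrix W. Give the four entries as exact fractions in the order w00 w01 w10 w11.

1 -1/2 -1/2 1

obs A: pose=(-6,4,E) → sL=200/109, sR=200/149, mL=18900/16241, mR=6900/16241
obs B: pose=(-7,-6,N) → sL=100/197, sR=20/29, mL=930/5713, mR=2490/5713
sensor matrix S = [[200/109, 200/149], [100/197, 20/29]]; det S = 54192000/92784833
solve [mL_A; mL_B] = S·[w00; w01] and [mR_A; mR_B] = S·[w10; w11]:
  w00 = 1, w01 = -1/2, w10 = -1/2, w11 = 1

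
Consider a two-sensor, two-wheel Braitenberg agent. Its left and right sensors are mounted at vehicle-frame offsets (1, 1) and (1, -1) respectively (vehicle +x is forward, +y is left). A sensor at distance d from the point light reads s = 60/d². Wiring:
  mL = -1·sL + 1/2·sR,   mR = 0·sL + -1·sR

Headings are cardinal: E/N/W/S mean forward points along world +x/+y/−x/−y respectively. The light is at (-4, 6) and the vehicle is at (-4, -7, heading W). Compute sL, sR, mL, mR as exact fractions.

60/197 12/29 -558/5713 -12/29

left sensor world pos  = (-5, -8); dL² = 197
right sensor world pos = (-5, -6); dR² = 145
sL = 60/197 = 60/197
sR = 60/145 = 12/29
mL = -1·sL + 1/2·sR = -558/5713
mR = 0·sL + -1·sR = -12/29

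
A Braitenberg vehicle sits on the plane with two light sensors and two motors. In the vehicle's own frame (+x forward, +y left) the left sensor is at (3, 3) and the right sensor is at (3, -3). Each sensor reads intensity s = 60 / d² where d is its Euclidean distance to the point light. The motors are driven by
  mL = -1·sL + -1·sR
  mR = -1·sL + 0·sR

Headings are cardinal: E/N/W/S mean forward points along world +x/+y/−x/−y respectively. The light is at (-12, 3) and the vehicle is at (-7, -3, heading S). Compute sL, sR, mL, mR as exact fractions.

12/29 12/17 -552/493 -12/29

left sensor world pos  = (-4, -6); dL² = 145
right sensor world pos = (-10, -6); dR² = 85
sL = 60/145 = 12/29
sR = 60/85 = 12/17
mL = -1·sL + -1·sR = -552/493
mR = -1·sL + 0·sR = -12/29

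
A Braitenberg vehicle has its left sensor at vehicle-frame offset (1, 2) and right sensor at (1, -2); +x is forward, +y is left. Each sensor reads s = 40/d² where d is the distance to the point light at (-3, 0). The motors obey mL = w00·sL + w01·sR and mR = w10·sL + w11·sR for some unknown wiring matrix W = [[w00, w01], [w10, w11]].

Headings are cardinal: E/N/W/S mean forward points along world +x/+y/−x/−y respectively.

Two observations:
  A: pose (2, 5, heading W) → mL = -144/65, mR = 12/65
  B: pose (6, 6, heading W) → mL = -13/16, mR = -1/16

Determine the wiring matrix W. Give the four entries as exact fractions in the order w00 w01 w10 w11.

-1 -1 1/2 -1

obs A: pose=(2,5,W) → sL=8/5, sR=8/13, mL=-144/65, mR=12/65
obs B: pose=(6,6,W) → sL=1/2, sR=5/16, mL=-13/16, mR=-1/16
sensor matrix S = [[8/5, 8/13], [1/2, 5/16]]; det S = 5/26
solve [mL_A; mL_B] = S·[w00; w01] and [mR_A; mR_B] = S·[w10; w11]:
  w00 = -1, w01 = -1, w10 = 1/2, w11 = -1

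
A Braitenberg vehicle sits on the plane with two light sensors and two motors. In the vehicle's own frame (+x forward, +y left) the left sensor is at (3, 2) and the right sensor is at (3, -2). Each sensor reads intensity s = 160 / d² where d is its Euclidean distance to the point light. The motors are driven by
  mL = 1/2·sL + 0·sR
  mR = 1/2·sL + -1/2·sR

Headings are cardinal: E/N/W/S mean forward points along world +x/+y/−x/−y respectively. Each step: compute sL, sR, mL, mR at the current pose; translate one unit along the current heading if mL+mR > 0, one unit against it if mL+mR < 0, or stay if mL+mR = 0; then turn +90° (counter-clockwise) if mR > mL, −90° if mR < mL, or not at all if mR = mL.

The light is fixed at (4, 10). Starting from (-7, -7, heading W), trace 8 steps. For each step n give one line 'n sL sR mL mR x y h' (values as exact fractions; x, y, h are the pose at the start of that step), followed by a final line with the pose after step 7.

0 160/557 160/421 80/557 -10880/234497 -7 -7 W
1 20/49 20/37 10/49 -120/1813 -8 -7 N
2 160/277 32/81 80/277 2048/22437 -8 -6 E
3 80/221 16/53 40/221 352/11713 -7 -6 S
4 160/557 160/421 80/557 -10880/234497 -7 -7 W
5 20/49 20/37 10/49 -120/1813 -8 -7 N
6 160/277 32/81 80/277 2048/22437 -8 -6 E
7 80/221 16/53 40/221 352/11713 -7 -6 S
final -7 -7 W

n=0: pose=(-7,-7,W); sL=160/557, sR=160/421; mL=80/557, mR=-10880/234497; mL+mR=22800/234497 → advance +1; mR−mL=-80/421 → turn -1·90°
n=1: pose=(-8,-7,N); sL=20/49, sR=20/37; mL=10/49, mR=-120/1813; mL+mR=250/1813 → advance +1; mR−mL=-10/37 → turn -1·90°
n=2: pose=(-8,-6,E); sL=160/277, sR=32/81; mL=80/277, mR=2048/22437; mL+mR=8528/22437 → advance +1; mR−mL=-16/81 → turn -1·90°
n=3: pose=(-7,-6,S); sL=80/221, sR=16/53; mL=40/221, mR=352/11713; mL+mR=2472/11713 → advance +1; mR−mL=-8/53 → turn -1·90°
n=4: pose=(-7,-7,W); sL=160/557, sR=160/421; mL=80/557, mR=-10880/234497; mL+mR=22800/234497 → advance +1; mR−mL=-80/421 → turn -1·90°
n=5: pose=(-8,-7,N); sL=20/49, sR=20/37; mL=10/49, mR=-120/1813; mL+mR=250/1813 → advance +1; mR−mL=-10/37 → turn -1·90°
n=6: pose=(-8,-6,E); sL=160/277, sR=32/81; mL=80/277, mR=2048/22437; mL+mR=8528/22437 → advance +1; mR−mL=-16/81 → turn -1·90°
n=7: pose=(-7,-6,S); sL=80/221, sR=16/53; mL=40/221, mR=352/11713; mL+mR=2472/11713 → advance +1; mR−mL=-8/53 → turn -1·90°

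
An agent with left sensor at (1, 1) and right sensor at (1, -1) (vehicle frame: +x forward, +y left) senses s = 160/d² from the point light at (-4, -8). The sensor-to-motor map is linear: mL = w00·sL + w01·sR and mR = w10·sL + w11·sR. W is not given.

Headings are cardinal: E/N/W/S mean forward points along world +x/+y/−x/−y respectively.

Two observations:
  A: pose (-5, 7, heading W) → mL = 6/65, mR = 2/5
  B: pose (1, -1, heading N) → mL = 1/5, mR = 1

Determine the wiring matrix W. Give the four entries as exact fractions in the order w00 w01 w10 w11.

1/2 -1/2 1/2 0

obs A: pose=(-5,7,W) → sL=4/5, sR=8/13, mL=6/65, mR=2/5
obs B: pose=(1,-1,N) → sL=2, sR=8/5, mL=1/5, mR=1
sensor matrix S = [[4/5, 8/13], [2, 8/5]]; det S = 16/325
solve [mL_A; mL_B] = S·[w00; w01] and [mR_A; mR_B] = S·[w10; w11]:
  w00 = 1/2, w01 = -1/2, w10 = 1/2, w11 = 0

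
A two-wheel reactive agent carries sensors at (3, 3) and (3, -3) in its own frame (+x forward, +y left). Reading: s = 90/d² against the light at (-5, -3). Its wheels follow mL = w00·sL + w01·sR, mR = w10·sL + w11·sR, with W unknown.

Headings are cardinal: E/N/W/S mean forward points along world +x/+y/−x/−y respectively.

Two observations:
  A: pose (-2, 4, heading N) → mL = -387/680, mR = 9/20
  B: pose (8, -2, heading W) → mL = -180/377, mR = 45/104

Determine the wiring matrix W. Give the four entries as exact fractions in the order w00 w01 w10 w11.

-1 1/2 1/2 0

obs A: pose=(-2,4,N) → sL=9/10, sR=45/68, mL=-387/680, mR=9/20
obs B: pose=(8,-2,W) → sL=45/52, sR=45/58, mL=-180/377, mR=45/104
sensor matrix S = [[9/10, 45/68], [45/52, 45/58]]; det S = 12879/102544
solve [mL_A; mL_B] = S·[w00; w01] and [mR_A; mR_B] = S·[w10; w11]:
  w00 = -1, w01 = 1/2, w10 = 1/2, w11 = 0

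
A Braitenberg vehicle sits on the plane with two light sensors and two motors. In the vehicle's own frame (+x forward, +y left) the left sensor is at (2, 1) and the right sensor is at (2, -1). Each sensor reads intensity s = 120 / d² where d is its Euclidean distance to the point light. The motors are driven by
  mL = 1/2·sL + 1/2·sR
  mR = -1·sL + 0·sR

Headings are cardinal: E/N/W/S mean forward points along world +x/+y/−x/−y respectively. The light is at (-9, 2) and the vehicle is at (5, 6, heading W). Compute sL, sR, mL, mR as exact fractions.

left sensor world pos  = (3, 5); dL² = 153
right sensor world pos = (3, 7); dR² = 169
sL = 120/153 = 40/51
sR = 120/169 = 120/169
mL = 1/2·sL + 1/2·sR = 6440/8619
mR = -1·sL + 0·sR = -40/51

40/51 120/169 6440/8619 -40/51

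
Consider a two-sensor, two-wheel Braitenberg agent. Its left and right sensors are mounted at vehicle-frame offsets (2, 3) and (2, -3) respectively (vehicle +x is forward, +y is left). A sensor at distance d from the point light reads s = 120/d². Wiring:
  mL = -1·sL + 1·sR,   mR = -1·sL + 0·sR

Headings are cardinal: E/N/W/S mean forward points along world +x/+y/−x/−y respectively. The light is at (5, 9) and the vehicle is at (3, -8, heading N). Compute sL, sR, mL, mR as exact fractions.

left sensor world pos  = (0, -6); dL² = 250
right sensor world pos = (6, -6); dR² = 226
sL = 120/250 = 12/25
sR = 120/226 = 60/113
mL = -1·sL + 1·sR = 144/2825
mR = -1·sL + 0·sR = -12/25

12/25 60/113 144/2825 -12/25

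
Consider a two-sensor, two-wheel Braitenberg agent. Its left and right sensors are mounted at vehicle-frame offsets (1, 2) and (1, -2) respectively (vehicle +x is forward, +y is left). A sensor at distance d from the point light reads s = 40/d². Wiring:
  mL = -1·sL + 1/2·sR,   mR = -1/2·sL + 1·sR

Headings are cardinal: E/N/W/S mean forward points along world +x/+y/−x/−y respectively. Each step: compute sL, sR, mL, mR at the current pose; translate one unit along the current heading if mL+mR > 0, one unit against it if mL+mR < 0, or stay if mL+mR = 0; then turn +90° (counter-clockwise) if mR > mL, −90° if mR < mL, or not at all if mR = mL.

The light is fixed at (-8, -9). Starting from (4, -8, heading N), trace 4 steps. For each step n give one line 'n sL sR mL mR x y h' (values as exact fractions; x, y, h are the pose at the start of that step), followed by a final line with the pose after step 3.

n=0: pose=(4,-8,N); sL=5/13, sR=1/5; mL=-37/130, mR=1/130; mL+mR=-18/65 → advance -1; mR−mL=19/65 → turn +1·90°
n=1: pose=(4,-9,W); sL=8/25, sR=8/25; mL=-4/25, mR=4/25; mL+mR=0 → advance +0; mR−mL=8/25 → turn +1·90°
n=2: pose=(4,-9,S); sL=40/197, sR=40/101; mL=-100/19897, mR=5860/19897; mL+mR=5760/19897 → advance +1; mR−mL=5960/19897 → turn +1·90°
n=3: pose=(4,-10,E); sL=4/17, sR=20/89; mL=-186/1513, mR=162/1513; mL+mR=-24/1513 → advance -1; mR−mL=348/1513 → turn +1·90°

0 5/13 1/5 -37/130 1/130 4 -8 N
1 8/25 8/25 -4/25 4/25 4 -9 W
2 40/197 40/101 -100/19897 5860/19897 4 -9 S
3 4/17 20/89 -186/1513 162/1513 4 -10 E
final 3 -10 N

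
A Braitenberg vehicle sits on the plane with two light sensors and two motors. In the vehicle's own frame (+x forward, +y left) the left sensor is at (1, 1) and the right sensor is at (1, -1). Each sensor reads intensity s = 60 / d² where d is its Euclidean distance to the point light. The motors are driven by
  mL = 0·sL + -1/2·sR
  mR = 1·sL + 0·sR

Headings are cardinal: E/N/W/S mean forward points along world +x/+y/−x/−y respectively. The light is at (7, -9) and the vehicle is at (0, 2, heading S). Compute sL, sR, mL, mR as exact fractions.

left sensor world pos  = (1, 1); dL² = 136
right sensor world pos = (-1, 1); dR² = 164
sL = 60/136 = 15/34
sR = 60/164 = 15/41
mL = 0·sL + -1/2·sR = -15/82
mR = 1·sL + 0·sR = 15/34

15/34 15/41 -15/82 15/34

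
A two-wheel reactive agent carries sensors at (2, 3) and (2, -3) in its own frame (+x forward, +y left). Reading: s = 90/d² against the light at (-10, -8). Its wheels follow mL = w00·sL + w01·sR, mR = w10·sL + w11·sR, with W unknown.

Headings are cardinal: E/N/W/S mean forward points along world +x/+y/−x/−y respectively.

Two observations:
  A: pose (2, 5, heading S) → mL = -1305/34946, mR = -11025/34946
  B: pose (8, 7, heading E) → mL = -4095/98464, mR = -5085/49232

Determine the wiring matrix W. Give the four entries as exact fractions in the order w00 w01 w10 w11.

-1 1/2 1/2 -1

obs A: pose=(2,5,S) → sL=45/173, sR=45/101, mL=-1305/34946, mR=-11025/34946
obs B: pose=(8,7,E) → sL=45/362, sR=45/272, mL=-4095/98464, mR=-5085/49232
sensor matrix S = [[45/173, 45/101], [45/362, 45/272]]; det S = -10625175/860230736
solve [mL_A; mL_B] = S·[w00; w01] and [mR_A; mR_B] = S·[w10; w11]:
  w00 = -1, w01 = 1/2, w10 = 1/2, w11 = -1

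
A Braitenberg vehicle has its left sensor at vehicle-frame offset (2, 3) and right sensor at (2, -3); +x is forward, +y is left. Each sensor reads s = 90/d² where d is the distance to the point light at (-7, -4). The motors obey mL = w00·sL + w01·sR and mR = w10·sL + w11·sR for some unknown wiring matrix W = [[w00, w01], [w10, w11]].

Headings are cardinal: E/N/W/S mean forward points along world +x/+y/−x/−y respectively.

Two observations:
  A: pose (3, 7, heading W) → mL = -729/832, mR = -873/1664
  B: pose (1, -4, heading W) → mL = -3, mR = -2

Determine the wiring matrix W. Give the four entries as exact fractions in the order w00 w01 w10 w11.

-1 -1/2 -1/2 -1/2

obs A: pose=(3,7,W) → sL=45/64, sR=9/26, mL=-729/832, mR=-873/1664
obs B: pose=(1,-4,W) → sL=2, sR=2, mL=-3, mR=-2
sensor matrix S = [[45/64, 9/26], [2, 2]]; det S = 297/416
solve [mL_A; mL_B] = S·[w00; w01] and [mR_A; mR_B] = S·[w10; w11]:
  w00 = -1, w01 = -1/2, w10 = -1/2, w11 = -1/2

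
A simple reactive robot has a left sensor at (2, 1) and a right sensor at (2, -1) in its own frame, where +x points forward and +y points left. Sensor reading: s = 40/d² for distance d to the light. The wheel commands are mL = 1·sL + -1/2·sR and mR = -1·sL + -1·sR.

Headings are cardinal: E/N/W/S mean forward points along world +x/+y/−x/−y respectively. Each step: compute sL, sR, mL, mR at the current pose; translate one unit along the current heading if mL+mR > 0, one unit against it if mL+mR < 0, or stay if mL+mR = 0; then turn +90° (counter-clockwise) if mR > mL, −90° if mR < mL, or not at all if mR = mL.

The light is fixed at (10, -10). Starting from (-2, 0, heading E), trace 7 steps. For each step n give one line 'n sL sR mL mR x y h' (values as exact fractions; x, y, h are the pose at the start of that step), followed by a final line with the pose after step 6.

0 40/221 40/181 2820/40001 -16080/40001 -2 0 E
1 5/26 2/13 3/26 -9/26 -3 0 S
2 8/65 40/369 1652/23985 -5552/23985 -3 1 W
3 20/169 4/29 242/4901 -1256/4901 -2 1 N
4 40/221 40/181 2820/40001 -16080/40001 -2 0 E
5 5/26 2/13 3/26 -9/26 -3 0 S
6 8/65 40/369 1652/23985 -5552/23985 -3 1 W
final -2 1 N

n=0: pose=(-2,0,E); sL=40/221, sR=40/181; mL=2820/40001, mR=-16080/40001; mL+mR=-60/181 → advance -1; mR−mL=-18900/40001 → turn -1·90°
n=1: pose=(-3,0,S); sL=5/26, sR=2/13; mL=3/26, mR=-9/26; mL+mR=-3/13 → advance -1; mR−mL=-6/13 → turn -1·90°
n=2: pose=(-3,1,W); sL=8/65, sR=40/369; mL=1652/23985, mR=-5552/23985; mL+mR=-20/123 → advance -1; mR−mL=-7204/23985 → turn -1·90°
n=3: pose=(-2,1,N); sL=20/169, sR=4/29; mL=242/4901, mR=-1256/4901; mL+mR=-6/29 → advance -1; mR−mL=-1498/4901 → turn -1·90°
n=4: pose=(-2,0,E); sL=40/221, sR=40/181; mL=2820/40001, mR=-16080/40001; mL+mR=-60/181 → advance -1; mR−mL=-18900/40001 → turn -1·90°
n=5: pose=(-3,0,S); sL=5/26, sR=2/13; mL=3/26, mR=-9/26; mL+mR=-3/13 → advance -1; mR−mL=-6/13 → turn -1·90°
n=6: pose=(-3,1,W); sL=8/65, sR=40/369; mL=1652/23985, mR=-5552/23985; mL+mR=-20/123 → advance -1; mR−mL=-7204/23985 → turn -1·90°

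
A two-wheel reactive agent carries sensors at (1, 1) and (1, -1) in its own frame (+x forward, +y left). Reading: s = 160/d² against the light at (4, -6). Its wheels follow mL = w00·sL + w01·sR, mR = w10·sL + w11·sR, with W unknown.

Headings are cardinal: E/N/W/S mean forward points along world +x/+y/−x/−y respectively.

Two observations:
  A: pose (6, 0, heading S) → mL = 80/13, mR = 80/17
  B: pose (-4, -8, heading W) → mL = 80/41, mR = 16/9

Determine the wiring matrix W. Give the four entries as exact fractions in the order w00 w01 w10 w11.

0 1 1 0

obs A: pose=(6,0,S) → sL=80/17, sR=80/13, mL=80/13, mR=80/17
obs B: pose=(-4,-8,W) → sL=16/9, sR=80/41, mL=80/41, mR=16/9
sensor matrix S = [[80/17, 80/13], [16/9, 80/41]]; det S = -143360/81549
solve [mL_A; mL_B] = S·[w00; w01] and [mR_A; mR_B] = S·[w10; w11]:
  w00 = 0, w01 = 1, w10 = 1, w11 = 0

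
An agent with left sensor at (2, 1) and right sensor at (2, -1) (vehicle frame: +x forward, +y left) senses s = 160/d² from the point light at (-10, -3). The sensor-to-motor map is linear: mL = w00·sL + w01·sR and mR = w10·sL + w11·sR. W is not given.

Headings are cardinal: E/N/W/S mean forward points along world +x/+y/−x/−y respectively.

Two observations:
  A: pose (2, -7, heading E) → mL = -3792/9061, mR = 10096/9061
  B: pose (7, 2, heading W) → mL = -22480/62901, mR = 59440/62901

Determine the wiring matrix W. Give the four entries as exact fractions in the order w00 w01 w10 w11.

-1 1/2 1/2 1

obs A: pose=(2,-7,E) → sL=32/41, sR=160/221, mL=-3792/9061, mR=10096/9061
obs B: pose=(7,2,W) → sL=160/241, sR=160/261, mL=-22480/62901, mR=59440/62901
sensor matrix S = [[32/41, 160/221], [160/241, 160/261]]; det S = -1249280/569945961
solve [mL_A; mL_B] = S·[w00; w01] and [mR_A; mR_B] = S·[w10; w11]:
  w00 = -1, w01 = 1/2, w10 = 1/2, w11 = 1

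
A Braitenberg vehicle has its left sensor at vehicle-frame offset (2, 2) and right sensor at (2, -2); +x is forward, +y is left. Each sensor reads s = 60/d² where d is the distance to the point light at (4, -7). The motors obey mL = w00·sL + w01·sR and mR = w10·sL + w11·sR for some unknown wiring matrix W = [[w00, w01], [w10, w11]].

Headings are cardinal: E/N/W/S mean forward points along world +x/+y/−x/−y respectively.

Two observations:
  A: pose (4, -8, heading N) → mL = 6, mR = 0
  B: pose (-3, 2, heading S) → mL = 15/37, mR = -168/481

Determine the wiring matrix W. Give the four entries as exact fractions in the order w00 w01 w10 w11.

obs A: pose=(4,-8,N) → sL=12, sR=12, mL=6, mR=0
obs B: pose=(-3,2,S) → sL=30/37, sR=6/13, mL=15/37, mR=-168/481
sensor matrix S = [[12, 12], [30/37, 6/13]]; det S = -2016/481
solve [mL_A; mL_B] = S·[w00; w01] and [mR_A; mR_B] = S·[w10; w11]:
  w00 = 1/2, w01 = 0, w10 = -1, w11 = 1

1/2 0 -1 1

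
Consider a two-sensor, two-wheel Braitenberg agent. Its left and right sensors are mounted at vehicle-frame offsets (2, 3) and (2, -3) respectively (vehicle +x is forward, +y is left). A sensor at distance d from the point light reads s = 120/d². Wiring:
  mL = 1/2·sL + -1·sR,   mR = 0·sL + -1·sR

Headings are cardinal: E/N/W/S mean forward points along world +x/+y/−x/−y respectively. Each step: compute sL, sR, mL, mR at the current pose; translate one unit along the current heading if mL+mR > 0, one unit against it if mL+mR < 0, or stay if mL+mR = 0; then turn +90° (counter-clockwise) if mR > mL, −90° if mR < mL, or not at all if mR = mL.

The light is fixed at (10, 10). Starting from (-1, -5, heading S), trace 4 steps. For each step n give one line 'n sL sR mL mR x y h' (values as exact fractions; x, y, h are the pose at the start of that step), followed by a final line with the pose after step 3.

0 120/353 24/97 -2652/34241 -24/97 -1 -5 S
1 60/229 12/29 -1878/6641 -12/29 -1 -4 W
2 120/313 120/193 -25980/60409 -120/193 0 -4 N
3 15/26 30/97 -105/5044 -30/97 0 -5 E
final -1 -5 S

n=0: pose=(-1,-5,S); sL=120/353, sR=24/97; mL=-2652/34241, mR=-24/97; mL+mR=-11124/34241 → advance -1; mR−mL=-60/353 → turn -1·90°
n=1: pose=(-1,-4,W); sL=60/229, sR=12/29; mL=-1878/6641, mR=-12/29; mL+mR=-4626/6641 → advance -1; mR−mL=-30/229 → turn -1·90°
n=2: pose=(0,-4,N); sL=120/313, sR=120/193; mL=-25980/60409, mR=-120/193; mL+mR=-63540/60409 → advance -1; mR−mL=-60/313 → turn -1·90°
n=3: pose=(0,-5,E); sL=15/26, sR=30/97; mL=-105/5044, mR=-30/97; mL+mR=-1665/5044 → advance -1; mR−mL=-15/52 → turn -1·90°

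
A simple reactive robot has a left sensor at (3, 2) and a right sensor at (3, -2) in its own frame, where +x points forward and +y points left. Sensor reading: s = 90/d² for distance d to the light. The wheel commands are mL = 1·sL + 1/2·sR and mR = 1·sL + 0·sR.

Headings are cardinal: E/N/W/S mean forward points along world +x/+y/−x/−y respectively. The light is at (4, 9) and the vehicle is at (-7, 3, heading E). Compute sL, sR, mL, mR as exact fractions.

left sensor world pos  = (-4, 5); dL² = 80
right sensor world pos = (-4, 1); dR² = 128
sL = 90/80 = 9/8
sR = 90/128 = 45/64
mL = 1·sL + 1/2·sR = 189/128
mR = 1·sL + 0·sR = 9/8

9/8 45/64 189/128 9/8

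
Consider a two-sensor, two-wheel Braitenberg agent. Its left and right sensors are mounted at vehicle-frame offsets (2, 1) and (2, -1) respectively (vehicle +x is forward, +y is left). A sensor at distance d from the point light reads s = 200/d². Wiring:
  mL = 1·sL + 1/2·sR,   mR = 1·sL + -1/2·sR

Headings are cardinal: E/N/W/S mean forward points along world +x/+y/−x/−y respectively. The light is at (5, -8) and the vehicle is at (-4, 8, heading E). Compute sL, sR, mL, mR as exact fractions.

100/169 100/137 22150/23153 5250/23153

left sensor world pos  = (-2, 9); dL² = 338
right sensor world pos = (-2, 7); dR² = 274
sL = 200/338 = 100/169
sR = 200/274 = 100/137
mL = 1·sL + 1/2·sR = 22150/23153
mR = 1·sL + -1/2·sR = 5250/23153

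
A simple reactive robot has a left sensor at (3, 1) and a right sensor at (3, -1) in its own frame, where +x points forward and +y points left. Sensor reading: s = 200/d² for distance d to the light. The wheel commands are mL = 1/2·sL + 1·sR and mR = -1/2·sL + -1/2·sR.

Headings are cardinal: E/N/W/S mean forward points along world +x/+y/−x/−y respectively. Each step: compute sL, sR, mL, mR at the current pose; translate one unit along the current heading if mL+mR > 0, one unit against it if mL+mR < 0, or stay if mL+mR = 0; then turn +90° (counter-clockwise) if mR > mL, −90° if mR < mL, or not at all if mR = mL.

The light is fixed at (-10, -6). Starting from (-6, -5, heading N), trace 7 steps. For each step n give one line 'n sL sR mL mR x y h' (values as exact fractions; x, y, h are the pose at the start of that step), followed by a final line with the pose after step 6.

0 8 200/41 364/41 -264/41 -6 -5 N
1 100/29 4 166/29 -108/29 -6 -4 E
2 200/37 200/17 9100/629 -5400/629 -5 -4 S
3 50 25 50 -75/2 -5 -5 W
4 8 200/41 364/41 -264/41 -6 -5 N
5 100/29 4 166/29 -108/29 -6 -4 E
6 200/37 200/17 9100/629 -5400/629 -5 -4 S
final -5 -5 W

n=0: pose=(-6,-5,N); sL=8, sR=200/41; mL=364/41, mR=-264/41; mL+mR=100/41 → advance +1; mR−mL=-628/41 → turn -1·90°
n=1: pose=(-6,-4,E); sL=100/29, sR=4; mL=166/29, mR=-108/29; mL+mR=2 → advance +1; mR−mL=-274/29 → turn -1·90°
n=2: pose=(-5,-4,S); sL=200/37, sR=200/17; mL=9100/629, mR=-5400/629; mL+mR=100/17 → advance +1; mR−mL=-14500/629 → turn -1·90°
n=3: pose=(-5,-5,W); sL=50, sR=25; mL=50, mR=-75/2; mL+mR=25/2 → advance +1; mR−mL=-175/2 → turn -1·90°
n=4: pose=(-6,-5,N); sL=8, sR=200/41; mL=364/41, mR=-264/41; mL+mR=100/41 → advance +1; mR−mL=-628/41 → turn -1·90°
n=5: pose=(-6,-4,E); sL=100/29, sR=4; mL=166/29, mR=-108/29; mL+mR=2 → advance +1; mR−mL=-274/29 → turn -1·90°
n=6: pose=(-5,-4,S); sL=200/37, sR=200/17; mL=9100/629, mR=-5400/629; mL+mR=100/17 → advance +1; mR−mL=-14500/629 → turn -1·90°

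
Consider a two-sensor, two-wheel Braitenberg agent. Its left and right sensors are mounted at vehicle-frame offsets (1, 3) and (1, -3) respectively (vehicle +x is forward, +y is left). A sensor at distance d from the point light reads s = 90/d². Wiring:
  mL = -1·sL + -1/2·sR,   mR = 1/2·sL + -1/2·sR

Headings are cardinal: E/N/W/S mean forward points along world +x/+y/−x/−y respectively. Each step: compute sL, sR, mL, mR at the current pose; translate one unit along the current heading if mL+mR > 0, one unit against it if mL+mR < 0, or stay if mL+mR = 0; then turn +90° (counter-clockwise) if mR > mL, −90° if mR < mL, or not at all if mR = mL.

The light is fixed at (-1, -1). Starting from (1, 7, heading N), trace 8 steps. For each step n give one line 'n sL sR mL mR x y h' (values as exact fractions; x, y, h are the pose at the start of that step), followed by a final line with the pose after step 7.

0 45/41 45/53 -6615/4346 270/2173 1 7 N
1 90/17 90/101 -9855/1717 3780/1717 1 6 W
2 5/4 5/2 -5/2 -5/8 2 6 S
3 90/137 90/41 -9855/5617 -4320/5617 2 7 E
4 45/41 45/53 -6615/4346 270/2173 1 7 N
5 90/17 90/101 -9855/1717 3780/1717 1 6 W
6 5/4 5/2 -5/2 -5/8 2 6 S
7 90/137 90/41 -9855/5617 -4320/5617 2 7 E
final 1 7 N

n=0: pose=(1,7,N); sL=45/41, sR=45/53; mL=-6615/4346, mR=270/2173; mL+mR=-6075/4346 → advance -1; mR−mL=135/82 → turn +1·90°
n=1: pose=(1,6,W); sL=90/17, sR=90/101; mL=-9855/1717, mR=3780/1717; mL+mR=-6075/1717 → advance -1; mR−mL=135/17 → turn +1·90°
n=2: pose=(2,6,S); sL=5/4, sR=5/2; mL=-5/2, mR=-5/8; mL+mR=-25/8 → advance -1; mR−mL=15/8 → turn +1·90°
n=3: pose=(2,7,E); sL=90/137, sR=90/41; mL=-9855/5617, mR=-4320/5617; mL+mR=-14175/5617 → advance -1; mR−mL=135/137 → turn +1·90°
n=4: pose=(1,7,N); sL=45/41, sR=45/53; mL=-6615/4346, mR=270/2173; mL+mR=-6075/4346 → advance -1; mR−mL=135/82 → turn +1·90°
n=5: pose=(1,6,W); sL=90/17, sR=90/101; mL=-9855/1717, mR=3780/1717; mL+mR=-6075/1717 → advance -1; mR−mL=135/17 → turn +1·90°
n=6: pose=(2,6,S); sL=5/4, sR=5/2; mL=-5/2, mR=-5/8; mL+mR=-25/8 → advance -1; mR−mL=15/8 → turn +1·90°
n=7: pose=(2,7,E); sL=90/137, sR=90/41; mL=-9855/5617, mR=-4320/5617; mL+mR=-14175/5617 → advance -1; mR−mL=135/137 → turn +1·90°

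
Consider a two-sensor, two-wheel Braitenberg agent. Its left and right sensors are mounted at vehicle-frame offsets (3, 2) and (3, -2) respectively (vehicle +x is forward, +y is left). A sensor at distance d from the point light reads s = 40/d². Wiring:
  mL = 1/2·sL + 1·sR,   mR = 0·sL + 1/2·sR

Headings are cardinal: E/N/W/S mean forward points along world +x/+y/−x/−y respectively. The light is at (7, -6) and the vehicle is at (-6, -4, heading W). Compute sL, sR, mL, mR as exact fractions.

left sensor world pos  = (-9, -6); dL² = 256
right sensor world pos = (-9, -2); dR² = 272
sL = 40/256 = 5/32
sR = 40/272 = 5/34
mL = 1/2·sL + 1·sR = 245/1088
mR = 0·sL + 1/2·sR = 5/68

5/32 5/34 245/1088 5/68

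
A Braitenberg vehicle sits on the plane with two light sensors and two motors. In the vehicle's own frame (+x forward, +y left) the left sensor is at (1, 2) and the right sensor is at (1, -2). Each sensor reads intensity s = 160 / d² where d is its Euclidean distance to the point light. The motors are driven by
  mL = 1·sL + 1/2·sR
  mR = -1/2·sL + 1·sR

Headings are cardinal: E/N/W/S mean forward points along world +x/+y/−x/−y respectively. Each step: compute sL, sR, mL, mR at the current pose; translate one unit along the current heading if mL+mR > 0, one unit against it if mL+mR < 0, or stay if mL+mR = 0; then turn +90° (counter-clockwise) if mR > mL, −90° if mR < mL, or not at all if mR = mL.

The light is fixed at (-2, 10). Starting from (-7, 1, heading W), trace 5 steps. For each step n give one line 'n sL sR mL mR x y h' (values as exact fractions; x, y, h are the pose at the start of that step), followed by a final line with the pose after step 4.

0 160/157 32/17 5232/2669 3664/2669 -7 1 W
1 5/4 2 9/4 11/8 -8 1 N
2 160/61 32/25 4976/1525 -48/1525 -8 2 E
3 16/9 16/13 280/117 40/117 -7 2 S
4 160/157 32/17 5232/2669 3664/2669 -7 1 W
final -8 1 N

n=0: pose=(-7,1,W); sL=160/157, sR=32/17; mL=5232/2669, mR=3664/2669; mL+mR=8896/2669 → advance +1; mR−mL=-1568/2669 → turn -1·90°
n=1: pose=(-8,1,N); sL=5/4, sR=2; mL=9/4, mR=11/8; mL+mR=29/8 → advance +1; mR−mL=-7/8 → turn -1·90°
n=2: pose=(-8,2,E); sL=160/61, sR=32/25; mL=4976/1525, mR=-48/1525; mL+mR=4928/1525 → advance +1; mR−mL=-5024/1525 → turn -1·90°
n=3: pose=(-7,2,S); sL=16/9, sR=16/13; mL=280/117, mR=40/117; mL+mR=320/117 → advance +1; mR−mL=-80/39 → turn -1·90°
n=4: pose=(-7,1,W); sL=160/157, sR=32/17; mL=5232/2669, mR=3664/2669; mL+mR=8896/2669 → advance +1; mR−mL=-1568/2669 → turn -1·90°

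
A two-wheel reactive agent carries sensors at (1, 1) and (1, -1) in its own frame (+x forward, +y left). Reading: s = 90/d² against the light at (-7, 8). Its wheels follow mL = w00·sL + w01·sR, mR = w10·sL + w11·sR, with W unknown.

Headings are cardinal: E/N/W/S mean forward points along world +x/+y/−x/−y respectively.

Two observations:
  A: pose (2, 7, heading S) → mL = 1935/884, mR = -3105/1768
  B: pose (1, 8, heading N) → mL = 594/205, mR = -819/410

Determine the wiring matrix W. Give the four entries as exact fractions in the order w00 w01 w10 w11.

obs A: pose=(2,7,S) → sL=45/52, sR=45/34, mL=1935/884, mR=-3105/1768
obs B: pose=(1,8,N) → sL=9/5, sR=45/41, mL=594/205, mR=-819/410
sensor matrix S = [[45/52, 45/34], [9/5, 45/41]]; det S = -51921/36244
solve [mL_A; mL_B] = S·[w00; w01] and [mR_A; mR_B] = S·[w10; w11]:
  w00 = 1, w01 = 1, w10 = -1/2, w11 = -1

1 1 -1/2 -1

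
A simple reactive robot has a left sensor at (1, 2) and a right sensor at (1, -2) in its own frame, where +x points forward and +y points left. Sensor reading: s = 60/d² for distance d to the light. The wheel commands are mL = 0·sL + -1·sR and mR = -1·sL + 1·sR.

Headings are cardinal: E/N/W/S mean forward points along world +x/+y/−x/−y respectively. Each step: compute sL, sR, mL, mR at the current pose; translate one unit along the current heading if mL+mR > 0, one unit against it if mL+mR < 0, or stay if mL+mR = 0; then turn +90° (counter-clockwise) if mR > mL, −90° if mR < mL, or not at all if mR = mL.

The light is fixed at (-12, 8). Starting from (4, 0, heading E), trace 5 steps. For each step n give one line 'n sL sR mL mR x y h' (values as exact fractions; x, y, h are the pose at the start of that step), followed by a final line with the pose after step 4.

0 12/65 60/389 -60/389 -768/25285 4 0 E
1 30/109 30/169 -30/169 -1800/18421 3 0 N
2 60/317 12/49 -12/49 864/15533 3 -1 W
3 15/106 15/74 -15/74 120/1961 4 -1 S
4 12/65 60/389 -60/389 -768/25285 4 0 E
final 3 0 N

n=0: pose=(4,0,E); sL=12/65, sR=60/389; mL=-60/389, mR=-768/25285; mL+mR=-12/65 → advance -1; mR−mL=3132/25285 → turn +1·90°
n=1: pose=(3,0,N); sL=30/109, sR=30/169; mL=-30/169, mR=-1800/18421; mL+mR=-30/109 → advance -1; mR−mL=1470/18421 → turn +1·90°
n=2: pose=(3,-1,W); sL=60/317, sR=12/49; mL=-12/49, mR=864/15533; mL+mR=-60/317 → advance -1; mR−mL=4668/15533 → turn +1·90°
n=3: pose=(4,-1,S); sL=15/106, sR=15/74; mL=-15/74, mR=120/1961; mL+mR=-15/106 → advance -1; mR−mL=1035/3922 → turn +1·90°
n=4: pose=(4,0,E); sL=12/65, sR=60/389; mL=-60/389, mR=-768/25285; mL+mR=-12/65 → advance -1; mR−mL=3132/25285 → turn +1·90°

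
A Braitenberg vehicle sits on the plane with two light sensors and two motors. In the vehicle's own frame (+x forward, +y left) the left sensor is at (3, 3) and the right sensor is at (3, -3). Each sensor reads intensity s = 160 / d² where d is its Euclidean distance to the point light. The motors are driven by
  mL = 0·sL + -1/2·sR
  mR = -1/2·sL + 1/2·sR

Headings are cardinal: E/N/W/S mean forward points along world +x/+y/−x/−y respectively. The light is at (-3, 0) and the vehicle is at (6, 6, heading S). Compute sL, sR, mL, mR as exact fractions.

160/153 32/9 -16/9 64/51

left sensor world pos  = (9, 3); dL² = 153
right sensor world pos = (3, 3); dR² = 45
sL = 160/153 = 160/153
sR = 160/45 = 32/9
mL = 0·sL + -1/2·sR = -16/9
mR = -1/2·sL + 1/2·sR = 64/51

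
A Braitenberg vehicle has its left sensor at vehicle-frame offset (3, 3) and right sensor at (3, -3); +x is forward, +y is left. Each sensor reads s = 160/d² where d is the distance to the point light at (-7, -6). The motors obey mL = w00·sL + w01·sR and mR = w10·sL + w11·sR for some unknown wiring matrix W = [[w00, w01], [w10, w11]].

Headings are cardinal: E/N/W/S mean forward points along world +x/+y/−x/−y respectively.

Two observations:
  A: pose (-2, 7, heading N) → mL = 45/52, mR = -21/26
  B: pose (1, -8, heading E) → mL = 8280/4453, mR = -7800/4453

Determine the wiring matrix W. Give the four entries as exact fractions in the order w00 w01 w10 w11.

1 1/2 -1/2 -1

obs A: pose=(-2,7,N) → sL=8/13, sR=1/2, mL=45/52, mR=-21/26
obs B: pose=(1,-8,E) → sL=80/61, sR=80/73, mL=8280/4453, mR=-7800/4453
sensor matrix S = [[8/13, 1/2], [80/61, 80/73]]; det S = 1080/57889
solve [mL_A; mL_B] = S·[w00; w01] and [mR_A; mR_B] = S·[w10; w11]:
  w00 = 1, w01 = 1/2, w10 = -1/2, w11 = -1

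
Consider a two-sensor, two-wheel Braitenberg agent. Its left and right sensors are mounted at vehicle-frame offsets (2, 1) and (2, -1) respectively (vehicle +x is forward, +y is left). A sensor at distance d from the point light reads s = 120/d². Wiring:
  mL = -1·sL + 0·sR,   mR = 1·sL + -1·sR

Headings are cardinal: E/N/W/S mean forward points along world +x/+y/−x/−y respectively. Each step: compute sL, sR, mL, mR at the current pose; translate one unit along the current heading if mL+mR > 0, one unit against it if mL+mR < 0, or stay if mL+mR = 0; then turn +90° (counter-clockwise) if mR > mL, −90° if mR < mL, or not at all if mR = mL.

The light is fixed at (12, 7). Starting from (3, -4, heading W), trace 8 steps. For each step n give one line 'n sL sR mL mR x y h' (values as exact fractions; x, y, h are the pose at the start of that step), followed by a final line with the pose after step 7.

n=0: pose=(3,-4,W); sL=24/53, sR=120/221; mL=-24/53, mR=-1056/11713; mL+mR=-120/221 → advance -1; mR−mL=4248/11713 → turn +1·90°
n=1: pose=(4,-4,S); sL=60/109, sR=12/25; mL=-60/109, mR=192/2725; mL+mR=-12/25 → advance -1; mR−mL=1692/2725 → turn +1·90°
n=2: pose=(4,-3,E); sL=40/39, sR=120/157; mL=-40/39, mR=1600/6123; mL+mR=-120/157 → advance -1; mR−mL=7880/6123 → turn +1·90°
n=3: pose=(3,-3,N); sL=30/41, sR=15/16; mL=-30/41, mR=-135/656; mL+mR=-15/16 → advance -1; mR−mL=345/656 → turn +1·90°
n=4: pose=(3,-4,W); sL=24/53, sR=120/221; mL=-24/53, mR=-1056/11713; mL+mR=-120/221 → advance -1; mR−mL=4248/11713 → turn +1·90°
n=5: pose=(4,-4,S); sL=60/109, sR=12/25; mL=-60/109, mR=192/2725; mL+mR=-12/25 → advance -1; mR−mL=1692/2725 → turn +1·90°
n=6: pose=(4,-3,E); sL=40/39, sR=120/157; mL=-40/39, mR=1600/6123; mL+mR=-120/157 → advance -1; mR−mL=7880/6123 → turn +1·90°
n=7: pose=(3,-3,N); sL=30/41, sR=15/16; mL=-30/41, mR=-135/656; mL+mR=-15/16 → advance -1; mR−mL=345/656 → turn +1·90°

0 24/53 120/221 -24/53 -1056/11713 3 -4 W
1 60/109 12/25 -60/109 192/2725 4 -4 S
2 40/39 120/157 -40/39 1600/6123 4 -3 E
3 30/41 15/16 -30/41 -135/656 3 -3 N
4 24/53 120/221 -24/53 -1056/11713 3 -4 W
5 60/109 12/25 -60/109 192/2725 4 -4 S
6 40/39 120/157 -40/39 1600/6123 4 -3 E
7 30/41 15/16 -30/41 -135/656 3 -3 N
final 3 -4 W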